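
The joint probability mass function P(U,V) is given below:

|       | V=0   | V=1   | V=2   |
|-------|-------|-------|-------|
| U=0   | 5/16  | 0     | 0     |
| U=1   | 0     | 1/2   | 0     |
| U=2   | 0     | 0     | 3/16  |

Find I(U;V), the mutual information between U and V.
Marginal P(U) (row sums):
  P(U=0) = 5/16 + 0 + 0 = 5/16
  P(U=1) = 0 + 1/2 + 0 = 1/2
  P(U=2) = 0 + 0 + 3/16 = 3/16
Marginal P(V) (column sums):
  P(V=0) = 5/16 + 0 + 0 = 5/16
  P(V=1) = 0 + 1/2 + 0 = 1/2
  P(V=2) = 0 + 0 + 3/16 = 3/16

H(U) = -[(5/16)·log₂(5/16) + (1/2)·log₂(1/2) + (3/16)·log₂(3/16)]
  = 0.5244 + 0.5000 + 0.4528
  = 1.4772 bits
H(V) = -[(5/16)·log₂(5/16) + (1/2)·log₂(1/2) + (3/16)·log₂(3/16)]
  = 0.5244 + 0.5000 + 0.4528
  = 1.4772 bits
H(U,V) = -[(5/16)·log₂(5/16) + (1/2)·log₂(1/2) + (3/16)·log₂(3/16)]
  = 0.5244 + 0.5000 + 0.4528
  = 1.4772 bits

I(U;V) = H(U) + H(V) - H(U,V)
  = 1.4772 + 1.4772 - 1.4772
  = 1.4772 bits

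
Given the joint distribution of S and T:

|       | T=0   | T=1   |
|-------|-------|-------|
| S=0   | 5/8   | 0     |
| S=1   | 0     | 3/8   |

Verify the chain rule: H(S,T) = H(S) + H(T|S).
Left side:
H(S,T) = -[(5/8)·log₂(5/8) + (3/8)·log₂(3/8)]
  = 0.4238 + 0.5306
  = 0.9544 bits

Right side:
Marginal P(S) (row sums):
  P(S=0) = 5/8 + 0 = 5/8
  P(S=1) = 0 + 3/8 = 3/8
H(S) = -[(5/8)·log₂(5/8) + (3/8)·log₂(3/8)]
  = 0.4238 + 0.5306
  = 0.9544 bits
H(T|S) = -Σ P(S,T)·log₂ P(T|S), where P(T|S) = P(S,T) / P(S)
  (cells with P(S,T) = 0 contribute 0)
  (S=0,T=0): P(T|S) = (5/8)/(5/8) = 1;  -(5/8)·log₂(1) = 0.0000
  (S=1,T=1): P(T|S) = (3/8)/(3/8) = 1;  -(3/8)·log₂(1) = 0.0000
H(T|S) = 0.0000 + 0.0000
  = 0.0000 bits
H(S) + H(T|S) = 0.9544 + 0.0000 = 0.9544 bits

Both sides equal 0.9544 bits, so the chain rule holds ✓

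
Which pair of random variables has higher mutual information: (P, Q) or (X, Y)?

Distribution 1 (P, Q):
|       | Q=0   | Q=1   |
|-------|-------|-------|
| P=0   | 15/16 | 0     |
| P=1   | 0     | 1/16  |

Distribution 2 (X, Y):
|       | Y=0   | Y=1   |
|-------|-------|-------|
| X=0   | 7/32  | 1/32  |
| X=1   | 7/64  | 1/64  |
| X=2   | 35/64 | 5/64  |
Distribution 1 (P, Q):
Marginal P(P) (row sums):
  P(P=0) = 15/16 + 0 = 15/16
  P(P=1) = 0 + 1/16 = 1/16
Marginal P(Q) (column sums):
  P(Q=0) = 15/16 + 0 = 15/16
  P(Q=1) = 0 + 1/16 = 1/16

H(P) = -[(15/16)·log₂(15/16) + (1/16)·log₂(1/16)]
  = 0.0873 + 0.2500
  = 0.3373 bits
H(Q) = -[(15/16)·log₂(15/16) + (1/16)·log₂(1/16)]
  = 0.0873 + 0.2500
  = 0.3373 bits
H(P,Q) = -[(15/16)·log₂(15/16) + (1/16)·log₂(1/16)]
  = 0.0873 + 0.2500
  = 0.3373 bits

I(P;Q) = H(P) + H(Q) - H(P,Q)
  = 0.3373 + 0.3373 - 0.3373
  = 0.3373 bits

Distribution 2 (X, Y):
Marginal P(X) (row sums):
  P(X=0) = 7/32 + 1/32 = 1/4
  P(X=1) = 7/64 + 1/64 = 1/8
  P(X=2) = 35/64 + 5/64 = 5/8
Marginal P(Y) (column sums):
  P(Y=0) = 7/32 + 7/64 + 35/64 = 7/8
  P(Y=1) = 1/32 + 1/64 + 5/64 = 1/8

H(X) = -[(1/4)·log₂(1/4) + (1/8)·log₂(1/8) + (5/8)·log₂(5/8)]
  = 0.5000 + 0.3750 + 0.4238
  = 1.2988 bits
H(Y) = -[(7/8)·log₂(7/8) + (1/8)·log₂(1/8)]
  = 0.1686 + 0.3750
  = 0.5436 bits
H(X,Y) = -[(7/32)·log₂(7/32) + (1/32)·log₂(1/32) + (7/64)·log₂(7/64) + (1/64)·log₂(1/64) + (35/64)·log₂(35/64) + (5/64)·log₂(5/64)]
  = 0.4796 + 0.1563 + 0.3492 + 0.0938 + 0.4762 + 0.2873
  = 1.8424 bits

I(X;Y) = H(X) + H(Y) - H(X,Y)
  = 1.2988 + 0.5436 - 1.8424
  = 0.0000 bits

I(P;Q) = 0.3373 bits > I(X;Y) = 0.0000 bits, so (P, Q) has the higher mutual information (stronger dependence).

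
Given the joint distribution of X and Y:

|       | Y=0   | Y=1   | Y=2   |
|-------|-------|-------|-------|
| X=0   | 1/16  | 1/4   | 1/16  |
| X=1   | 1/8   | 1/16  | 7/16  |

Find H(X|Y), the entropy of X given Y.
Marginal P(Y) (column sums):
  P(Y=0) = 1/16 + 1/8 = 3/16
  P(Y=1) = 1/4 + 1/16 = 5/16
  P(Y=2) = 1/16 + 7/16 = 1/2

H(X|Y) = -Σ P(X,Y)·log₂ P(X|Y), where P(X|Y) = P(X,Y) / P(Y)
  (X=0,Y=0): P(X|Y) = (1/16)/(3/16) = 1/3;  -(1/16)·log₂(1/3) = 0.0991
  (X=0,Y=1): P(X|Y) = (1/4)/(5/16) = 4/5;  -(1/4)·log₂(4/5) = 0.0805
  (X=0,Y=2): P(X|Y) = (1/16)/(1/2) = 1/8;  -(1/16)·log₂(1/8) = 0.1875
  (X=1,Y=0): P(X|Y) = (1/8)/(3/16) = 2/3;  -(1/8)·log₂(2/3) = 0.0731
  (X=1,Y=1): P(X|Y) = (1/16)/(5/16) = 1/5;  -(1/16)·log₂(1/5) = 0.1451
  (X=1,Y=2): P(X|Y) = (7/16)/(1/2) = 7/8;  -(7/16)·log₂(7/8) = 0.0843
H(X|Y) = 0.0991 + 0.0805 + 0.1875 + 0.0731 + 0.1451 + 0.0843
  = 0.6696 bits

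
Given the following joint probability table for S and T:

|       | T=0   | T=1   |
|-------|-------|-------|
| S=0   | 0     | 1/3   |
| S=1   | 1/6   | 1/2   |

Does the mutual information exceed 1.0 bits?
Marginal P(S) (row sums):
  P(S=0) = 0 + 1/3 = 1/3
  P(S=1) = 1/6 + 1/2 = 2/3
Marginal P(T) (column sums):
  P(T=0) = 0 + 1/6 = 1/6
  P(T=1) = 1/3 + 1/2 = 5/6

H(S) = -[(1/3)·log₂(1/3) + (2/3)·log₂(2/3)]
  = 0.5283 + 0.3900
  = 0.9183 bits
H(T) = -[(1/6)·log₂(1/6) + (5/6)·log₂(5/6)]
  = 0.4308 + 0.2192
  = 0.6500 bits
H(S,T) = -[(1/3)·log₂(1/3) + (1/6)·log₂(1/6) + (1/2)·log₂(1/2)]
  = 0.5283 + 0.4308 + 0.5000
  = 1.4591 bits

I(S;T) = H(S) + H(T) - H(S,T)
  = 0.9183 + 0.6500 - 1.4591
  = 0.1092 bits

No. I(S;T) = 0.1092 bits, which is ≤ 1.0 bits.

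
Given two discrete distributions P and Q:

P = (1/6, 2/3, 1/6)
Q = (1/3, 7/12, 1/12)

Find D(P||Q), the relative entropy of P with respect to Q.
D(P||Q) = Σ P(i) log₂(P(i)/Q(i))
  i=0: (1/6) × log₂((1/6)/(1/3)) = (1/6) × log₂(1/2) = -0.1667
  i=1: (2/3) × log₂((2/3)/(7/12)) = (2/3) × log₂(8/7) = 0.1284
  i=2: (1/6) × log₂((1/6)/(1/12)) = (1/6) × log₂(2) = 0.1667
D(P||Q) = -0.1667 + 0.1284 + 0.1667
  = 0.1284 bits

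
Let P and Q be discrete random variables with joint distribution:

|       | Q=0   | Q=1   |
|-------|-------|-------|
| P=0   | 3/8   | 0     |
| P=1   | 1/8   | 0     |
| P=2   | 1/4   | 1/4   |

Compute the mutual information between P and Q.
Marginal P(P) (row sums):
  P(P=0) = 3/8 + 0 = 3/8
  P(P=1) = 1/8 + 0 = 1/8
  P(P=2) = 1/4 + 1/4 = 1/2
Marginal P(Q) (column sums):
  P(Q=0) = 3/8 + 1/8 + 1/4 = 3/4
  P(Q=1) = 0 + 0 + 1/4 = 1/4

H(P) = -[(3/8)·log₂(3/8) + (1/8)·log₂(1/8) + (1/2)·log₂(1/2)]
  = 0.5306 + 0.3750 + 0.5000
  = 1.4056 bits
H(Q) = -[(3/4)·log₂(3/4) + (1/4)·log₂(1/4)]
  = 0.3113 + 0.5000
  = 0.8113 bits
H(P,Q) = -[(3/8)·log₂(3/8) + (1/8)·log₂(1/8) + (1/4)·log₂(1/4) + (1/4)·log₂(1/4)]
  = 0.5306 + 0.3750 + 0.5000 + 0.5000
  = 1.9056 bits

I(P;Q) = H(P) + H(Q) - H(P,Q)
  = 1.4056 + 0.8113 - 1.9056
  = 0.3113 bits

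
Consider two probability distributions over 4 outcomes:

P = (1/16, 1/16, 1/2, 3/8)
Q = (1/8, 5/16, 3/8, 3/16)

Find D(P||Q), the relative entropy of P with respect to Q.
D(P||Q) = Σ P(i) log₂(P(i)/Q(i))
  i=0: (1/16) × log₂((1/16)/(1/8)) = (1/16) × log₂(1/2) = -0.0625
  i=1: (1/16) × log₂((1/16)/(5/16)) = (1/16) × log₂(1/5) = -0.1451
  i=2: (1/2) × log₂((1/2)/(3/8)) = (1/2) × log₂(4/3) = 0.2075
  i=3: (3/8) × log₂((3/8)/(3/16)) = (3/8) × log₂(2) = 0.3750
D(P||Q) = -0.0625 - 0.1451 + 0.2075 + 0.3750
  = 0.3749 bits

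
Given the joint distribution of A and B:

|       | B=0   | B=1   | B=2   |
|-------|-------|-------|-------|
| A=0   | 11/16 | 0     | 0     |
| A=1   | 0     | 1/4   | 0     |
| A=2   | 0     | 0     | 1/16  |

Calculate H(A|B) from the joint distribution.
Marginal P(B) (column sums):
  P(B=0) = 11/16 + 0 + 0 = 11/16
  P(B=1) = 0 + 1/4 + 0 = 1/4
  P(B=2) = 0 + 0 + 1/16 = 1/16

H(A|B) = -Σ P(A,B)·log₂ P(A|B), where P(A|B) = P(A,B) / P(B)
  (cells with P(A,B) = 0 contribute 0)
  (A=0,B=0): P(A|B) = (11/16)/(11/16) = 1;  -(11/16)·log₂(1) = 0.0000
  (A=1,B=1): P(A|B) = (1/4)/(1/4) = 1;  -(1/4)·log₂(1) = 0.0000
  (A=2,B=2): P(A|B) = (1/16)/(1/16) = 1;  -(1/16)·log₂(1) = 0.0000
H(A|B) = 0.0000 + 0.0000 + 0.0000
  = 0.0000 bits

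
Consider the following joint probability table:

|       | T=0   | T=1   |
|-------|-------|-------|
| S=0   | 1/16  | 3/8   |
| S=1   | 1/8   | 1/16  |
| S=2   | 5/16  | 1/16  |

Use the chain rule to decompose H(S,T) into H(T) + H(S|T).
By the chain rule: H(S,T) = H(T) + H(S|T)

Marginal P(T) (column sums):
  P(T=0) = 1/16 + 1/8 + 5/16 = 1/2
  P(T=1) = 3/8 + 1/16 + 1/16 = 1/2
H(T) = -[(1/2)·log₂(1/2) + (1/2)·log₂(1/2)]
  = 0.5000 + 0.5000
  = 1.0000 bits
H(S|T) = -Σ P(S,T)·log₂ P(S|T), where P(S|T) = P(S,T) / P(T)
  (S=0,T=0): P(S|T) = (1/16)/(1/2) = 1/8;  -(1/16)·log₂(1/8) = 0.1875
  (S=0,T=1): P(S|T) = (3/8)/(1/2) = 3/4;  -(3/8)·log₂(3/4) = 0.1556
  (S=1,T=0): P(S|T) = (1/8)/(1/2) = 1/4;  -(1/8)·log₂(1/4) = 0.2500
  (S=1,T=1): P(S|T) = (1/16)/(1/2) = 1/8;  -(1/16)·log₂(1/8) = 0.1875
  (S=2,T=0): P(S|T) = (5/16)/(1/2) = 5/8;  -(5/16)·log₂(5/8) = 0.2119
  (S=2,T=1): P(S|T) = (1/16)/(1/2) = 1/8;  -(1/16)·log₂(1/8) = 0.1875
H(S|T) = 0.1875 + 0.1556 + 0.2500 + 0.1875 + 0.2119 + 0.1875
  = 1.1800 bits

H(S,T) = H(T) + H(S|T) = 1.0000 + 1.1800 = 2.1800 bits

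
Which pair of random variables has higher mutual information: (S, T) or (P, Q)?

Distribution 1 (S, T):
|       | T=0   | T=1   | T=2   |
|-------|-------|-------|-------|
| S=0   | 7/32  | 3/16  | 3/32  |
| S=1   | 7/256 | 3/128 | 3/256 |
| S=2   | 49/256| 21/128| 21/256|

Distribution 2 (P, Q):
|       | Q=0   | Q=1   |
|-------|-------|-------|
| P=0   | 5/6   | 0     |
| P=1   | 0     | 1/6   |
Distribution 1 (S, T):
Marginal P(S) (row sums):
  P(S=0) = 7/32 + 3/16 + 3/32 = 1/2
  P(S=1) = 7/256 + 3/128 + 3/256 = 1/16
  P(S=2) = 49/256 + 21/128 + 21/256 = 7/16
Marginal P(T) (column sums):
  P(T=0) = 7/32 + 7/256 + 49/256 = 7/16
  P(T=1) = 3/16 + 3/128 + 21/128 = 3/8
  P(T=2) = 3/32 + 3/256 + 21/256 = 3/16

H(S) = -[(1/2)·log₂(1/2) + (1/16)·log₂(1/16) + (7/16)·log₂(7/16)]
  = 0.5000 + 0.2500 + 0.5218
  = 1.2718 bits
H(T) = -[(7/16)·log₂(7/16) + (3/8)·log₂(3/8) + (3/16)·log₂(3/16)]
  = 0.5218 + 0.5306 + 0.4528
  = 1.5052 bits
H(S,T) = -[(7/32)·log₂(7/32) + (3/16)·log₂(3/16) + (3/32)·log₂(3/32) + (7/256)·log₂(7/256) + (3/128)·log₂(3/128) + (3/256)·log₂(3/256) + (49/256)·log₂(49/256) + (21/128)·log₂(21/128) + (21/256)·log₂(21/256)]
  = 0.4796 + 0.4528 + 0.3202 + 0.1420 + 0.1269 + 0.0752 + 0.4566 + 0.4278 + 0.2959
  = 2.7770 bits

I(S;T) = H(S) + H(T) - H(S,T)
  = 1.2718 + 1.5052 - 2.7770
  = 0.0000 bits

Distribution 2 (P, Q):
Marginal P(P) (row sums):
  P(P=0) = 5/6 + 0 = 5/6
  P(P=1) = 0 + 1/6 = 1/6
Marginal P(Q) (column sums):
  P(Q=0) = 5/6 + 0 = 5/6
  P(Q=1) = 0 + 1/6 = 1/6

H(P) = -[(5/6)·log₂(5/6) + (1/6)·log₂(1/6)]
  = 0.2192 + 0.4308
  = 0.6500 bits
H(Q) = -[(5/6)·log₂(5/6) + (1/6)·log₂(1/6)]
  = 0.2192 + 0.4308
  = 0.6500 bits
H(P,Q) = -[(5/6)·log₂(5/6) + (1/6)·log₂(1/6)]
  = 0.2192 + 0.4308
  = 0.6500 bits

I(P;Q) = H(P) + H(Q) - H(P,Q)
  = 0.6500 + 0.6500 - 0.6500
  = 0.6500 bits

I(P;Q) = 0.6500 bits > I(S;T) = 0.0000 bits, so (P, Q) has the higher mutual information (stronger dependence).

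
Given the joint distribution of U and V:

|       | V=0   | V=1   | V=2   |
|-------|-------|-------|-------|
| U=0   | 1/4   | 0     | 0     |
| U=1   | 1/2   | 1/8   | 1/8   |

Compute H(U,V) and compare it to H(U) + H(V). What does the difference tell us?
Marginal P(U) (row sums):
  P(U=0) = 1/4 + 0 + 0 = 1/4
  P(U=1) = 1/2 + 1/8 + 1/8 = 3/4
Marginal P(V) (column sums):
  P(V=0) = 1/4 + 1/2 = 3/4
  P(V=1) = 0 + 1/8 = 1/8
  P(V=2) = 0 + 1/8 = 1/8

H(U,V) = -[(1/4)·log₂(1/4) + (1/2)·log₂(1/2) + (1/8)·log₂(1/8) + (1/8)·log₂(1/8)]
  = 0.5000 + 0.5000 + 0.3750 + 0.3750
  = 1.7500 bits
H(U) = -[(1/4)·log₂(1/4) + (3/4)·log₂(3/4)]
  = 0.5000 + 0.3113
  = 0.8113 bits
H(V) = -[(3/4)·log₂(3/4) + (1/8)·log₂(1/8) + (1/8)·log₂(1/8)]
  = 0.3113 + 0.3750 + 0.3750
  = 1.0613 bits

H(U) + H(V) = 0.8113 + 1.0613 = 1.8726 bits
Difference: H(U) + H(V) - H(U,V) = 1.8726 - 1.7500 = 0.1226 bits = I(U;V)

The difference is the mutual information; it is positive here, so U and V are dependent (knowing one reduces uncertainty about the other by 0.1226 bits).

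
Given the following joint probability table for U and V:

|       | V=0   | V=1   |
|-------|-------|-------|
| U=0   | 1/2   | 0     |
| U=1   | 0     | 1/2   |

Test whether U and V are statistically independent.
Marginal P(U) (row sums):
  P(U=0) = 1/2 + 0 = 1/2
  P(U=1) = 0 + 1/2 = 1/2
Marginal P(V) (column sums):
  P(V=0) = 1/2 + 0 = 1/2
  P(V=1) = 0 + 1/2 = 1/2

U and V are independent iff P(U=i,V=j) = P(U=i)·P(V=j) for every cell.
  P(U=0)·P(V=0) = 1/2 × 1/2 = 1/4, but P(U=0,V=0) = 1/2 ✗

No, U and V are not independent. Quantitatively, I(U;V) > 0:

H(U) = -[(1/2)·log₂(1/2) + (1/2)·log₂(1/2)]
  = 0.5000 + 0.5000
  = 1.0000 bits
H(V) = -[(1/2)·log₂(1/2) + (1/2)·log₂(1/2)]
  = 0.5000 + 0.5000
  = 1.0000 bits
H(U,V) = -[(1/2)·log₂(1/2) + (1/2)·log₂(1/2)]
  = 0.5000 + 0.5000
  = 1.0000 bits
I(U;V) = H(U) + H(V) - H(U,V) = 1.0000 + 1.0000 - 1.0000 = 1.0000 bits > 0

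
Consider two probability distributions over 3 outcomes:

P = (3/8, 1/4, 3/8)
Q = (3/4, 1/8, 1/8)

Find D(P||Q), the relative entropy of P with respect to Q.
D(P||Q) = Σ P(i) log₂(P(i)/Q(i))
  i=0: (3/8) × log₂((3/8)/(3/4)) = (3/8) × log₂(1/2) = -0.3750
  i=1: (1/4) × log₂((1/4)/(1/8)) = (1/4) × log₂(2) = 0.2500
  i=2: (3/8) × log₂((3/8)/(1/8)) = (3/8) × log₂(3) = 0.5944
D(P||Q) = -0.3750 + 0.2500 + 0.5944
  = 0.4694 bits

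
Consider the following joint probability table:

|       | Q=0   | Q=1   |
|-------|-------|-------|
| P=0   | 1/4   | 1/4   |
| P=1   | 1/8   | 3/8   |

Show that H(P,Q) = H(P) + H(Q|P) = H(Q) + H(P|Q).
Marginal P(P) (row sums):
  P(P=0) = 1/4 + 1/4 = 1/2
  P(P=1) = 1/8 + 3/8 = 1/2
Marginal P(Q) (column sums):
  P(Q=0) = 1/4 + 1/8 = 3/8
  P(Q=1) = 1/4 + 3/8 = 5/8

Decomposition 1: H(P) + H(Q|P)
H(P) = -[(1/2)·log₂(1/2) + (1/2)·log₂(1/2)]
  = 0.5000 + 0.5000
  = 1.0000 bits
H(Q|P) = -Σ P(P,Q)·log₂ P(Q|P), where P(Q|P) = P(P,Q) / P(P)
  (P=0,Q=0): P(Q|P) = (1/4)/(1/2) = 1/2;  -(1/4)·log₂(1/2) = 0.2500
  (P=0,Q=1): P(Q|P) = (1/4)/(1/2) = 1/2;  -(1/4)·log₂(1/2) = 0.2500
  (P=1,Q=0): P(Q|P) = (1/8)/(1/2) = 1/4;  -(1/8)·log₂(1/4) = 0.2500
  (P=1,Q=1): P(Q|P) = (3/8)/(1/2) = 3/4;  -(3/8)·log₂(3/4) = 0.1556
H(Q|P) = 0.2500 + 0.2500 + 0.2500 + 0.1556
  = 0.9056 bits
H(P) + H(Q|P) = 1.0000 + 0.9056 = 1.9056 bits

Decomposition 2: H(Q) + H(P|Q)
H(Q) = -[(3/8)·log₂(3/8) + (5/8)·log₂(5/8)]
  = 0.5306 + 0.4238
  = 0.9544 bits
H(P|Q) = -Σ P(P,Q)·log₂ P(P|Q), where P(P|Q) = P(P,Q) / P(Q)
  (P=0,Q=0): P(P|Q) = (1/4)/(3/8) = 2/3;  -(1/4)·log₂(2/3) = 0.1462
  (P=0,Q=1): P(P|Q) = (1/4)/(5/8) = 2/5;  -(1/4)·log₂(2/5) = 0.3305
  (P=1,Q=0): P(P|Q) = (1/8)/(3/8) = 1/3;  -(1/8)·log₂(1/3) = 0.1981
  (P=1,Q=1): P(P|Q) = (3/8)/(5/8) = 3/5;  -(3/8)·log₂(3/5) = 0.2764
H(P|Q) = 0.1462 + 0.3305 + 0.1981 + 0.2764
  = 0.9512 bits
H(Q) + H(P|Q) = 0.9544 + 0.9512 = 1.9056 bits

Direct computation of the joint entropy:
H(P,Q) = -[(1/4)·log₂(1/4) + (1/4)·log₂(1/4) + (1/8)·log₂(1/8) + (3/8)·log₂(3/8)]
  = 0.5000 + 0.5000 + 0.3750 + 0.5306
  = 1.9056 bits

All three agree: H(P,Q) = 1.9056 bits ✓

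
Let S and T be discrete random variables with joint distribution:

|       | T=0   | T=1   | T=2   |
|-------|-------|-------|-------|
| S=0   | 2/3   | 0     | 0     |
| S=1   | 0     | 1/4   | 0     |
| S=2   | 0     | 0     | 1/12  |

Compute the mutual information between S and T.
Marginal P(S) (row sums):
  P(S=0) = 2/3 + 0 + 0 = 2/3
  P(S=1) = 0 + 1/4 + 0 = 1/4
  P(S=2) = 0 + 0 + 1/12 = 1/12
Marginal P(T) (column sums):
  P(T=0) = 2/3 + 0 + 0 = 2/3
  P(T=1) = 0 + 1/4 + 0 = 1/4
  P(T=2) = 0 + 0 + 1/12 = 1/12

H(S) = -[(2/3)·log₂(2/3) + (1/4)·log₂(1/4) + (1/12)·log₂(1/12)]
  = 0.3900 + 0.5000 + 0.2987
  = 1.1887 bits
H(T) = -[(2/3)·log₂(2/3) + (1/4)·log₂(1/4) + (1/12)·log₂(1/12)]
  = 0.3900 + 0.5000 + 0.2987
  = 1.1887 bits
H(S,T) = -[(2/3)·log₂(2/3) + (1/4)·log₂(1/4) + (1/12)·log₂(1/12)]
  = 0.3900 + 0.5000 + 0.2987
  = 1.1887 bits

I(S;T) = H(S) + H(T) - H(S,T)
  = 1.1887 + 1.1887 - 1.1887
  = 1.1887 bits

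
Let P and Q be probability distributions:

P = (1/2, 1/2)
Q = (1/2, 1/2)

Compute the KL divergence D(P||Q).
D(P||Q) = Σ P(i) log₂(P(i)/Q(i))
  i=0: (1/2) × log₂((1/2)/(1/2)) = (1/2) × log₂(1) = 0.0000
  i=1: (1/2) × log₂((1/2)/(1/2)) = (1/2) × log₂(1) = 0.0000
D(P||Q) = 0.0000 + 0.0000
  = 0.0000 bits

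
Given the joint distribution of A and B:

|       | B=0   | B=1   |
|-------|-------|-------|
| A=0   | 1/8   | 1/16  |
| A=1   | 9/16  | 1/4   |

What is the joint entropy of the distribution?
H(A,B) = -Σ P(A,B) log₂ P(A,B), summed over the non-zero cells:
H(A,B) = -[(1/8)·log₂(1/8) + (1/16)·log₂(1/16) + (9/16)·log₂(9/16) + (1/4)·log₂(1/4)]
  = 0.3750 + 0.2500 + 0.4669 + 0.5000
  = 1.5919 bits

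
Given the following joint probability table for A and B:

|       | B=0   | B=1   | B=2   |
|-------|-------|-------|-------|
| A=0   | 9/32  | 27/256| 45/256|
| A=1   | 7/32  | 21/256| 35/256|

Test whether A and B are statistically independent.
Marginal P(A) (row sums):
  P(A=0) = 9/32 + 27/256 + 45/256 = 9/16
  P(A=1) = 7/32 + 21/256 + 35/256 = 7/16
Marginal P(B) (column sums):
  P(B=0) = 9/32 + 7/32 = 1/2
  P(B=1) = 27/256 + 21/256 = 3/16
  P(B=2) = 45/256 + 35/256 = 5/16

A and B are independent iff P(A=i,B=j) = P(A=i)·P(B=j) for every cell.
  P(A=0)·P(B=0) = 9/16 × 1/2 = 9/32 = P(A=0,B=0) ✓
  P(A=0)·P(B=1) = 9/16 × 3/16 = 27/256 = P(A=0,B=1) ✓
  P(A=0)·P(B=2) = 9/16 × 5/16 = 45/256 = P(A=0,B=2) ✓
  P(A=1)·P(B=0) = 7/16 × 1/2 = 7/32 = P(A=1,B=0) ✓
  P(A=1)·P(B=1) = 7/16 × 3/16 = 21/256 = P(A=1,B=1) ✓
  P(A=1)·P(B=2) = 7/16 × 5/16 = 35/256 = P(A=1,B=2) ✓

Yes, A and B are independent: every cell factors, so I(A;B) = 0 bits.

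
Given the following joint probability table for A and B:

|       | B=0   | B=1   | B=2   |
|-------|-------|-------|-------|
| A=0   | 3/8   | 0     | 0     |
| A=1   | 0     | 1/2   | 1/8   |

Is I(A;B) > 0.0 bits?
Marginal P(A) (row sums):
  P(A=0) = 3/8 + 0 + 0 = 3/8
  P(A=1) = 0 + 1/2 + 1/8 = 5/8
Marginal P(B) (column sums):
  P(B=0) = 3/8 + 0 = 3/8
  P(B=1) = 0 + 1/2 = 1/2
  P(B=2) = 0 + 1/8 = 1/8

H(A) = -[(3/8)·log₂(3/8) + (5/8)·log₂(5/8)]
  = 0.5306 + 0.4238
  = 0.9544 bits
H(B) = -[(3/8)·log₂(3/8) + (1/2)·log₂(1/2) + (1/8)·log₂(1/8)]
  = 0.5306 + 0.5000 + 0.3750
  = 1.4056 bits
H(A,B) = -[(3/8)·log₂(3/8) + (1/2)·log₂(1/2) + (1/8)·log₂(1/8)]
  = 0.5306 + 0.5000 + 0.3750
  = 1.4056 bits

I(A;B) = H(A) + H(B) - H(A,B)
  = 0.9544 + 1.4056 - 1.4056
  = 0.9544 bits

Yes. I(A;B) = 0.9544 bits, which is > 0.0 bits.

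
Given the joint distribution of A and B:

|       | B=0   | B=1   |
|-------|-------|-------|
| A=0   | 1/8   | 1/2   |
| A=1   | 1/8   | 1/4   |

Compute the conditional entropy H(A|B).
Marginal P(B) (column sums):
  P(B=0) = 1/8 + 1/8 = 1/4
  P(B=1) = 1/2 + 1/4 = 3/4

H(A|B) = -Σ P(A,B)·log₂ P(A|B), where P(A|B) = P(A,B) / P(B)
  (A=0,B=0): P(A|B) = (1/8)/(1/4) = 1/2;  -(1/8)·log₂(1/2) = 0.1250
  (A=0,B=1): P(A|B) = (1/2)/(3/4) = 2/3;  -(1/2)·log₂(2/3) = 0.2925
  (A=1,B=0): P(A|B) = (1/8)/(1/4) = 1/2;  -(1/8)·log₂(1/2) = 0.1250
  (A=1,B=1): P(A|B) = (1/4)/(3/4) = 1/3;  -(1/4)·log₂(1/3) = 0.3962
H(A|B) = 0.1250 + 0.2925 + 0.1250 + 0.3962
  = 0.9387 bits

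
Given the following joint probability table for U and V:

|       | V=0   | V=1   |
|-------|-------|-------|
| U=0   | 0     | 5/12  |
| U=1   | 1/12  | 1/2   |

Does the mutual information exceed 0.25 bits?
Marginal P(U) (row sums):
  P(U=0) = 0 + 5/12 = 5/12
  P(U=1) = 1/12 + 1/2 = 7/12
Marginal P(V) (column sums):
  P(V=0) = 0 + 1/12 = 1/12
  P(V=1) = 5/12 + 1/2 = 11/12

H(U) = -[(5/12)·log₂(5/12) + (7/12)·log₂(7/12)]
  = 0.5263 + 0.4536
  = 0.9799 bits
H(V) = -[(1/12)·log₂(1/12) + (11/12)·log₂(11/12)]
  = 0.2987 + 0.1151
  = 0.4138 bits
H(U,V) = -[(5/12)·log₂(5/12) + (1/12)·log₂(1/12) + (1/2)·log₂(1/2)]
  = 0.5263 + 0.2987 + 0.5000
  = 1.3250 bits

I(U;V) = H(U) + H(V) - H(U,V)
  = 0.9799 + 0.4138 - 1.3250
  = 0.0687 bits

No. I(U;V) = 0.0687 bits, which is ≤ 0.25 bits.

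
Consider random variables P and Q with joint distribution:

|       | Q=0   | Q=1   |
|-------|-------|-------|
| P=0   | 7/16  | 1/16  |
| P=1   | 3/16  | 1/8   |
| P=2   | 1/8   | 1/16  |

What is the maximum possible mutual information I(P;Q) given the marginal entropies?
The upper bound on mutual information is I(P;Q) ≤ min(H(P), H(Q)).

Marginal P(P) (row sums):
  P(P=0) = 7/16 + 1/16 = 1/2
  P(P=1) = 3/16 + 1/8 = 5/16
  P(P=2) = 1/8 + 1/16 = 3/16
Marginal P(Q) (column sums):
  P(Q=0) = 7/16 + 3/16 + 1/8 = 3/4
  P(Q=1) = 1/16 + 1/8 + 1/16 = 1/4

H(P) = -[(1/2)·log₂(1/2) + (5/16)·log₂(5/16) + (3/16)·log₂(3/16)]
  = 0.5000 + 0.5244 + 0.4528
  = 1.4772 bits
H(Q) = -[(3/4)·log₂(3/4) + (1/4)·log₂(1/4)]
  = 0.3113 + 0.5000
  = 0.8113 bits

Maximum possible I(P;Q) = min(1.4772, 0.8113) = 0.8113 bits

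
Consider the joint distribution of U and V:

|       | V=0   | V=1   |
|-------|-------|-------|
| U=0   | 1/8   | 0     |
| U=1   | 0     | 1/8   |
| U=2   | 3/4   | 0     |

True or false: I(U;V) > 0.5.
Marginal P(U) (row sums):
  P(U=0) = 1/8 + 0 = 1/8
  P(U=1) = 0 + 1/8 = 1/8
  P(U=2) = 3/4 + 0 = 3/4
Marginal P(V) (column sums):
  P(V=0) = 1/8 + 0 + 3/4 = 7/8
  P(V=1) = 0 + 1/8 + 0 = 1/8

H(U) = -[(1/8)·log₂(1/8) + (1/8)·log₂(1/8) + (3/4)·log₂(3/4)]
  = 0.3750 + 0.3750 + 0.3113
  = 1.0613 bits
H(V) = -[(7/8)·log₂(7/8) + (1/8)·log₂(1/8)]
  = 0.1686 + 0.3750
  = 0.5436 bits
H(U,V) = -[(1/8)·log₂(1/8) + (1/8)·log₂(1/8) + (3/4)·log₂(3/4)]
  = 0.3750 + 0.3750 + 0.3113
  = 1.0613 bits

I(U;V) = H(U) + H(V) - H(U,V)
  = 1.0613 + 0.5436 - 1.0613
  = 0.5436 bits

True. I(U;V) = 0.5436 bits, which is > 0.5 bits.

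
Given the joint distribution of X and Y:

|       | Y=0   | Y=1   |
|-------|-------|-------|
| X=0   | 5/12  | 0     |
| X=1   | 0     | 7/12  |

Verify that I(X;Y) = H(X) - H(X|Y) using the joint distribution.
Left side, from I(X;Y) = H(X) + H(Y) - H(X,Y):
Marginal P(X) (row sums):
  P(X=0) = 5/12 + 0 = 5/12
  P(X=1) = 0 + 7/12 = 7/12
Marginal P(Y) (column sums):
  P(Y=0) = 5/12 + 0 = 5/12
  P(Y=1) = 0 + 7/12 = 7/12

H(X) = -[(5/12)·log₂(5/12) + (7/12)·log₂(7/12)]
  = 0.5263 + 0.4536
  = 0.9799 bits
H(Y) = -[(5/12)·log₂(5/12) + (7/12)·log₂(7/12)]
  = 0.5263 + 0.4536
  = 0.9799 bits
H(X,Y) = -[(5/12)·log₂(5/12) + (7/12)·log₂(7/12)]
  = 0.5263 + 0.4536
  = 0.9799 bits

I(X;Y) = H(X) + H(Y) - H(X,Y)
  = 0.9799 + 0.9799 - 0.9799
  = 0.9799 bits

Right side, with H(X|Y) computed directly from the conditional probabilities:
H(X|Y) = -Σ P(X,Y)·log₂ P(X|Y), where P(X|Y) = P(X,Y) / P(Y)
  (cells with P(X,Y) = 0 contribute 0)
  (X=0,Y=0): P(X|Y) = (5/12)/(5/12) = 1;  -(5/12)·log₂(1) = 0.0000
  (X=1,Y=1): P(X|Y) = (7/12)/(7/12) = 1;  -(7/12)·log₂(1) = 0.0000
H(X|Y) = 0.0000 + 0.0000
  = 0.0000 bits
H(X) - H(X|Y) = 0.9799 - 0.0000 = 0.9799 bits

Both sides equal 0.9799 bits, so I(X;Y) = H(X) - H(X|Y) ✓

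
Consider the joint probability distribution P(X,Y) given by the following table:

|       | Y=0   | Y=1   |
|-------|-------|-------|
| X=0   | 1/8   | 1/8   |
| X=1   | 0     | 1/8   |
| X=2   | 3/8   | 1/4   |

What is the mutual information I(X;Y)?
Marginal P(X) (row sums):
  P(X=0) = 1/8 + 1/8 = 1/4
  P(X=1) = 0 + 1/8 = 1/8
  P(X=2) = 3/8 + 1/4 = 5/8
Marginal P(Y) (column sums):
  P(Y=0) = 1/8 + 0 + 3/8 = 1/2
  P(Y=1) = 1/8 + 1/8 + 1/4 = 1/2

H(X) = -[(1/4)·log₂(1/4) + (1/8)·log₂(1/8) + (5/8)·log₂(5/8)]
  = 0.5000 + 0.3750 + 0.4238
  = 1.2988 bits
H(Y) = -[(1/2)·log₂(1/2) + (1/2)·log₂(1/2)]
  = 0.5000 + 0.5000
  = 1.0000 bits
H(X,Y) = -[(1/8)·log₂(1/8) + (1/8)·log₂(1/8) + (1/8)·log₂(1/8) + (3/8)·log₂(3/8) + (1/4)·log₂(1/4)]
  = 0.3750 + 0.3750 + 0.3750 + 0.5306 + 0.5000
  = 2.1556 bits

I(X;Y) = H(X) + H(Y) - H(X,Y)
  = 1.2988 + 1.0000 - 2.1556
  = 0.1432 bits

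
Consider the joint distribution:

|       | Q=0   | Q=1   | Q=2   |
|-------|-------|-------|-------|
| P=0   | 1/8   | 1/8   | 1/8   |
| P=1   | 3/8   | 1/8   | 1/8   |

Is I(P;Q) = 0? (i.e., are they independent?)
Marginal P(P) (row sums):
  P(P=0) = 1/8 + 1/8 + 1/8 = 3/8
  P(P=1) = 3/8 + 1/8 + 1/8 = 5/8
Marginal P(Q) (column sums):
  P(Q=0) = 1/8 + 3/8 = 1/2
  P(Q=1) = 1/8 + 1/8 = 1/4
  P(Q=2) = 1/8 + 1/8 = 1/4

P and Q are independent iff P(P=i,Q=j) = P(P=i)·P(Q=j) for every cell.
  P(P=0)·P(Q=0) = 3/8 × 1/2 = 3/16, but P(P=0,Q=0) = 1/8 ✗

No, P and Q are not independent. Quantitatively, I(P;Q) > 0:

H(P) = -[(3/8)·log₂(3/8) + (5/8)·log₂(5/8)]
  = 0.5306 + 0.4238
  = 0.9544 bits
H(Q) = -[(1/2)·log₂(1/2) + (1/4)·log₂(1/4) + (1/4)·log₂(1/4)]
  = 0.5000 + 0.5000 + 0.5000
  = 1.5000 bits
H(P,Q) = -[(1/8)·log₂(1/8) + (1/8)·log₂(1/8) + (1/8)·log₂(1/8) + (3/8)·log₂(3/8) + (1/8)·log₂(1/8) + (1/8)·log₂(1/8)]
  = 0.3750 + 0.3750 + 0.3750 + 0.5306 + 0.3750 + 0.3750
  = 2.4056 bits
I(P;Q) = H(P) + H(Q) - H(P,Q) = 0.9544 + 1.5000 - 2.4056 = 0.0488 bits > 0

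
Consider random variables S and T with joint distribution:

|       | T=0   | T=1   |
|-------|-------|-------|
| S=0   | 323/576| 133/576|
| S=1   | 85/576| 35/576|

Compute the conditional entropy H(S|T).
Marginal P(T) (column sums):
  P(T=0) = 323/576 + 85/576 = 17/24
  P(T=1) = 133/576 + 35/576 = 7/24

H(S|T) = -Σ P(S,T)·log₂ P(S|T), where P(S|T) = P(S,T) / P(T)
  (S=0,T=0): P(S|T) = (323/576)/(17/24) = 19/24;  -(323/576)·log₂(19/24) = 0.1890
  (S=0,T=1): P(S|T) = (133/576)/(7/24) = 19/24;  -(133/576)·log₂(19/24) = 0.0778
  (S=1,T=0): P(S|T) = (85/576)/(17/24) = 5/24;  -(85/576)·log₂(5/24) = 0.3340
  (S=1,T=1): P(S|T) = (35/576)/(7/24) = 5/24;  -(35/576)·log₂(5/24) = 0.1375
H(S|T) = 0.1890 + 0.0778 + 0.3340 + 0.1375
  = 0.7383 bits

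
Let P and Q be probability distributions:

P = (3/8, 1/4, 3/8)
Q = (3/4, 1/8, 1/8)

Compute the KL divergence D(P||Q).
D(P||Q) = Σ P(i) log₂(P(i)/Q(i))
  i=0: (3/8) × log₂((3/8)/(3/4)) = (3/8) × log₂(1/2) = -0.3750
  i=1: (1/4) × log₂((1/4)/(1/8)) = (1/4) × log₂(2) = 0.2500
  i=2: (3/8) × log₂((3/8)/(1/8)) = (3/8) × log₂(3) = 0.5944
D(P||Q) = -0.3750 + 0.2500 + 0.5944
  = 0.4694 bits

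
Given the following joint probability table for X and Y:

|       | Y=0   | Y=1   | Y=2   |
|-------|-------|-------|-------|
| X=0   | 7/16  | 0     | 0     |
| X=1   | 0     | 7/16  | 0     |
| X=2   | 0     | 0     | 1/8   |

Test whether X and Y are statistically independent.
Marginal P(X) (row sums):
  P(X=0) = 7/16 + 0 + 0 = 7/16
  P(X=1) = 0 + 7/16 + 0 = 7/16
  P(X=2) = 0 + 0 + 1/8 = 1/8
Marginal P(Y) (column sums):
  P(Y=0) = 7/16 + 0 + 0 = 7/16
  P(Y=1) = 0 + 7/16 + 0 = 7/16
  P(Y=2) = 0 + 0 + 1/8 = 1/8

X and Y are independent iff P(X=i,Y=j) = P(X=i)·P(Y=j) for every cell.
  P(X=0)·P(Y=0) = 7/16 × 7/16 = 49/256, but P(X=0,Y=0) = 7/16 ✗

No, X and Y are not independent. Quantitatively, I(X;Y) > 0:

H(X) = -[(7/16)·log₂(7/16) + (7/16)·log₂(7/16) + (1/8)·log₂(1/8)]
  = 0.5218 + 0.5218 + 0.3750
  = 1.4186 bits
H(Y) = -[(7/16)·log₂(7/16) + (7/16)·log₂(7/16) + (1/8)·log₂(1/8)]
  = 0.5218 + 0.5218 + 0.3750
  = 1.4186 bits
H(X,Y) = -[(7/16)·log₂(7/16) + (7/16)·log₂(7/16) + (1/8)·log₂(1/8)]
  = 0.5218 + 0.5218 + 0.3750
  = 1.4186 bits
I(X;Y) = H(X) + H(Y) - H(X,Y) = 1.4186 + 1.4186 - 1.4186 = 1.4186 bits > 0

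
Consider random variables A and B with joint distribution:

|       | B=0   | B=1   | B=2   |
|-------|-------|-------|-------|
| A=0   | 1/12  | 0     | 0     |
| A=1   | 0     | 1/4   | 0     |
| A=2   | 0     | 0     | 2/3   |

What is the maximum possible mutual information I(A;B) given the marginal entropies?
The upper bound on mutual information is I(A;B) ≤ min(H(A), H(B)).

Marginal P(A) (row sums):
  P(A=0) = 1/12 + 0 + 0 = 1/12
  P(A=1) = 0 + 1/4 + 0 = 1/4
  P(A=2) = 0 + 0 + 2/3 = 2/3
Marginal P(B) (column sums):
  P(B=0) = 1/12 + 0 + 0 = 1/12
  P(B=1) = 0 + 1/4 + 0 = 1/4
  P(B=2) = 0 + 0 + 2/3 = 2/3

H(A) = -[(1/12)·log₂(1/12) + (1/4)·log₂(1/4) + (2/3)·log₂(2/3)]
  = 0.2987 + 0.5000 + 0.3900
  = 1.1887 bits
H(B) = -[(1/12)·log₂(1/12) + (1/4)·log₂(1/4) + (2/3)·log₂(2/3)]
  = 0.2987 + 0.5000 + 0.3900
  = 1.1887 bits

Maximum possible I(A;B) = min(1.1887, 1.1887) = 1.1887 bits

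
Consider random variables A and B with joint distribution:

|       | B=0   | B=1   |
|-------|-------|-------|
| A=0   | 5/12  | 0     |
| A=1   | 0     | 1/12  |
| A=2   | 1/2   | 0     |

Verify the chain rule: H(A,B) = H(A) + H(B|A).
Left side:
H(A,B) = -[(5/12)·log₂(5/12) + (1/12)·log₂(1/12) + (1/2)·log₂(1/2)]
  = 0.5263 + 0.2987 + 0.5000
  = 1.3250 bits

Right side:
Marginal P(A) (row sums):
  P(A=0) = 5/12 + 0 = 5/12
  P(A=1) = 0 + 1/12 = 1/12
  P(A=2) = 1/2 + 0 = 1/2
H(A) = -[(5/12)·log₂(5/12) + (1/12)·log₂(1/12) + (1/2)·log₂(1/2)]
  = 0.5263 + 0.2987 + 0.5000
  = 1.3250 bits
H(B|A) = -Σ P(A,B)·log₂ P(B|A), where P(B|A) = P(A,B) / P(A)
  (cells with P(A,B) = 0 contribute 0)
  (A=0,B=0): P(B|A) = (5/12)/(5/12) = 1;  -(5/12)·log₂(1) = 0.0000
  (A=1,B=1): P(B|A) = (1/12)/(1/12) = 1;  -(1/12)·log₂(1) = 0.0000
  (A=2,B=0): P(B|A) = (1/2)/(1/2) = 1;  -(1/2)·log₂(1) = 0.0000
H(B|A) = 0.0000 + 0.0000 + 0.0000
  = 0.0000 bits
H(A) + H(B|A) = 1.3250 + 0.0000 = 1.3250 bits

Both sides equal 1.3250 bits, so the chain rule holds ✓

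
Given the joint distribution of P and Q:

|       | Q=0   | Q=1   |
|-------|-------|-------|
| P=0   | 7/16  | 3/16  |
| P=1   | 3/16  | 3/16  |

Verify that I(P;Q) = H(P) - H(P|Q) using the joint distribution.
Left side, from I(P;Q) = H(P) + H(Q) - H(P,Q):
Marginal P(P) (row sums):
  P(P=0) = 7/16 + 3/16 = 5/8
  P(P=1) = 3/16 + 3/16 = 3/8
Marginal P(Q) (column sums):
  P(Q=0) = 7/16 + 3/16 = 5/8
  P(Q=1) = 3/16 + 3/16 = 3/8

H(P) = -[(5/8)·log₂(5/8) + (3/8)·log₂(3/8)]
  = 0.4238 + 0.5306
  = 0.9544 bits
H(Q) = -[(5/8)·log₂(5/8) + (3/8)·log₂(3/8)]
  = 0.4238 + 0.5306
  = 0.9544 bits
H(P,Q) = -[(7/16)·log₂(7/16) + (3/16)·log₂(3/16) + (3/16)·log₂(3/16) + (3/16)·log₂(3/16)]
  = 0.5218 + 0.4528 + 0.4528 + 0.4528
  = 1.8802 bits

I(P;Q) = H(P) + H(Q) - H(P,Q)
  = 0.9544 + 0.9544 - 1.8802
  = 0.0286 bits

Right side, with H(P|Q) computed directly from the conditional probabilities:
H(P|Q) = -Σ P(P,Q)·log₂ P(P|Q), where P(P|Q) = P(P,Q) / P(Q)
  (P=0,Q=0): P(P|Q) = (7/16)/(5/8) = 7/10;  -(7/16)·log₂(7/10) = 0.2251
  (P=0,Q=1): P(P|Q) = (3/16)/(3/8) = 1/2;  -(3/16)·log₂(1/2) = 0.1875
  (P=1,Q=0): P(P|Q) = (3/16)/(5/8) = 3/10;  -(3/16)·log₂(3/10) = 0.3257
  (P=1,Q=1): P(P|Q) = (3/16)/(3/8) = 1/2;  -(3/16)·log₂(1/2) = 0.1875
H(P|Q) = 0.2251 + 0.1875 + 0.3257 + 0.1875
  = 0.9258 bits
H(P) - H(P|Q) = 0.9544 - 0.9258 = 0.0286 bits

Both sides equal 0.0286 bits, so I(P;Q) = H(P) - H(P|Q) ✓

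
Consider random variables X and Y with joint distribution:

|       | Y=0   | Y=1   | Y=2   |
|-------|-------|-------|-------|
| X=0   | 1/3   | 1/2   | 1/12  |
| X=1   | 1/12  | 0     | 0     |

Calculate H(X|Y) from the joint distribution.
Marginal P(Y) (column sums):
  P(Y=0) = 1/3 + 1/12 = 5/12
  P(Y=1) = 1/2 + 0 = 1/2
  P(Y=2) = 1/12 + 0 = 1/12

H(X|Y) = -Σ P(X,Y)·log₂ P(X|Y), where P(X|Y) = P(X,Y) / P(Y)
  (cells with P(X,Y) = 0 contribute 0)
  (X=0,Y=0): P(X|Y) = (1/3)/(5/12) = 4/5;  -(1/3)·log₂(4/5) = 0.1073
  (X=0,Y=1): P(X|Y) = (1/2)/(1/2) = 1;  -(1/2)·log₂(1) = 0.0000
  (X=0,Y=2): P(X|Y) = (1/12)/(1/12) = 1;  -(1/12)·log₂(1) = 0.0000
  (X=1,Y=0): P(X|Y) = (1/12)/(5/12) = 1/5;  -(1/12)·log₂(1/5) = 0.1935
H(X|Y) = 0.1073 + 0.0000 + 0.0000 + 0.1935
  = 0.3008 bits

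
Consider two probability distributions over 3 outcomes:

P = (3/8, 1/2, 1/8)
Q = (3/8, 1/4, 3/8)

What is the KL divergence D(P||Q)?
D(P||Q) = Σ P(i) log₂(P(i)/Q(i))
  i=0: (3/8) × log₂((3/8)/(3/8)) = (3/8) × log₂(1) = 0.0000
  i=1: (1/2) × log₂((1/2)/(1/4)) = (1/2) × log₂(2) = 0.5000
  i=2: (1/8) × log₂((1/8)/(3/8)) = (1/8) × log₂(1/3) = -0.1981
D(P||Q) = 0.0000 + 0.5000 - 0.1981
  = 0.3019 bits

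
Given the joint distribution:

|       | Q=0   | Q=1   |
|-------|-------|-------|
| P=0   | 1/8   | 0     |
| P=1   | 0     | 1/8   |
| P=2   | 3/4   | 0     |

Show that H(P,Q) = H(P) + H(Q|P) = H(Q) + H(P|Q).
Marginal P(P) (row sums):
  P(P=0) = 1/8 + 0 = 1/8
  P(P=1) = 0 + 1/8 = 1/8
  P(P=2) = 3/4 + 0 = 3/4
Marginal P(Q) (column sums):
  P(Q=0) = 1/8 + 0 + 3/4 = 7/8
  P(Q=1) = 0 + 1/8 + 0 = 1/8

Decomposition 1: H(P) + H(Q|P)
H(P) = -[(1/8)·log₂(1/8) + (1/8)·log₂(1/8) + (3/4)·log₂(3/4)]
  = 0.3750 + 0.3750 + 0.3113
  = 1.0613 bits
H(Q|P) = -Σ P(P,Q)·log₂ P(Q|P), where P(Q|P) = P(P,Q) / P(P)
  (cells with P(P,Q) = 0 contribute 0)
  (P=0,Q=0): P(Q|P) = (1/8)/(1/8) = 1;  -(1/8)·log₂(1) = 0.0000
  (P=1,Q=1): P(Q|P) = (1/8)/(1/8) = 1;  -(1/8)·log₂(1) = 0.0000
  (P=2,Q=0): P(Q|P) = (3/4)/(3/4) = 1;  -(3/4)·log₂(1) = 0.0000
H(Q|P) = 0.0000 + 0.0000 + 0.0000
  = 0.0000 bits
H(P) + H(Q|P) = 1.0613 + 0.0000 = 1.0613 bits

Decomposition 2: H(Q) + H(P|Q)
H(Q) = -[(7/8)·log₂(7/8) + (1/8)·log₂(1/8)]
  = 0.1686 + 0.3750
  = 0.5436 bits
H(P|Q) = -Σ P(P,Q)·log₂ P(P|Q), where P(P|Q) = P(P,Q) / P(Q)
  (cells with P(P,Q) = 0 contribute 0)
  (P=0,Q=0): P(P|Q) = (1/8)/(7/8) = 1/7;  -(1/8)·log₂(1/7) = 0.3509
  (P=1,Q=1): P(P|Q) = (1/8)/(1/8) = 1;  -(1/8)·log₂(1) = 0.0000
  (P=2,Q=0): P(P|Q) = (3/4)/(7/8) = 6/7;  -(3/4)·log₂(6/7) = 0.1668
H(P|Q) = 0.3509 + 0.0000 + 0.1668
  = 0.5177 bits
H(Q) + H(P|Q) = 0.5436 + 0.5177 = 1.0613 bits

Direct computation of the joint entropy:
H(P,Q) = -[(1/8)·log₂(1/8) + (1/8)·log₂(1/8) + (3/4)·log₂(3/4)]
  = 0.3750 + 0.3750 + 0.3113
  = 1.0613 bits

All three agree: H(P,Q) = 1.0613 bits ✓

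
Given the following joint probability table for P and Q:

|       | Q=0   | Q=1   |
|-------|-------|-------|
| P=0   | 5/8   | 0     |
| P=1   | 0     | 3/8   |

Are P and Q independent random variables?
Marginal P(P) (row sums):
  P(P=0) = 5/8 + 0 = 5/8
  P(P=1) = 0 + 3/8 = 3/8
Marginal P(Q) (column sums):
  P(Q=0) = 5/8 + 0 = 5/8
  P(Q=1) = 0 + 3/8 = 3/8

P and Q are independent iff P(P=i,Q=j) = P(P=i)·P(Q=j) for every cell.
  P(P=0)·P(Q=0) = 5/8 × 5/8 = 25/64, but P(P=0,Q=0) = 5/8 ✗

No, P and Q are not independent. Quantitatively, I(P;Q) > 0:

H(P) = -[(5/8)·log₂(5/8) + (3/8)·log₂(3/8)]
  = 0.4238 + 0.5306
  = 0.9544 bits
H(Q) = -[(5/8)·log₂(5/8) + (3/8)·log₂(3/8)]
  = 0.4238 + 0.5306
  = 0.9544 bits
H(P,Q) = -[(5/8)·log₂(5/8) + (3/8)·log₂(3/8)]
  = 0.4238 + 0.5306
  = 0.9544 bits
I(P;Q) = H(P) + H(Q) - H(P,Q) = 0.9544 + 0.9544 - 0.9544 = 0.9544 bits > 0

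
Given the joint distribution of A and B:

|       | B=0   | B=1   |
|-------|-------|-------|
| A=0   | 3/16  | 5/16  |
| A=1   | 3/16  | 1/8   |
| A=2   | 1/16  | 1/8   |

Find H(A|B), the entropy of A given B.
Marginal P(B) (column sums):
  P(B=0) = 3/16 + 3/16 + 1/16 = 7/16
  P(B=1) = 5/16 + 1/8 + 1/8 = 9/16

H(A|B) = -Σ P(A,B)·log₂ P(A|B), where P(A|B) = P(A,B) / P(B)
  (A=0,B=0): P(A|B) = (3/16)/(7/16) = 3/7;  -(3/16)·log₂(3/7) = 0.2292
  (A=0,B=1): P(A|B) = (5/16)/(9/16) = 5/9;  -(5/16)·log₂(5/9) = 0.2650
  (A=1,B=0): P(A|B) = (3/16)/(7/16) = 3/7;  -(3/16)·log₂(3/7) = 0.2292
  (A=1,B=1): P(A|B) = (1/8)/(9/16) = 2/9;  -(1/8)·log₂(2/9) = 0.2712
  (A=2,B=0): P(A|B) = (1/16)/(7/16) = 1/7;  -(1/16)·log₂(1/7) = 0.1755
  (A=2,B=1): P(A|B) = (1/8)/(9/16) = 2/9;  -(1/8)·log₂(2/9) = 0.2712
H(A|B) = 0.2292 + 0.2650 + 0.2292 + 0.2712 + 0.1755 + 0.2712
  = 1.4413 bits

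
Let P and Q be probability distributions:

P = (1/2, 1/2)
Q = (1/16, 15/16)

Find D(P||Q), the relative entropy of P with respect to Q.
D(P||Q) = Σ P(i) log₂(P(i)/Q(i))
  i=0: (1/2) × log₂((1/2)/(1/16)) = (1/2) × log₂(8) = 1.5000
  i=1: (1/2) × log₂((1/2)/(15/16)) = (1/2) × log₂(8/15) = -0.4534
D(P||Q) = 1.5000 - 0.4534
  = 1.0466 bits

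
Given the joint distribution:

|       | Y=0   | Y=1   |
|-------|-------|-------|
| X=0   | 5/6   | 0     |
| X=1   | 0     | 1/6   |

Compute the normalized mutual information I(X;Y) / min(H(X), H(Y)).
Marginal P(X) (row sums):
  P(X=0) = 5/6 + 0 = 5/6
  P(X=1) = 0 + 1/6 = 1/6
Marginal P(Y) (column sums):
  P(Y=0) = 5/6 + 0 = 5/6
  P(Y=1) = 0 + 1/6 = 1/6

H(X) = -[(5/6)·log₂(5/6) + (1/6)·log₂(1/6)]
  = 0.2192 + 0.4308
  = 0.6500 bits
H(Y) = -[(5/6)·log₂(5/6) + (1/6)·log₂(1/6)]
  = 0.2192 + 0.4308
  = 0.6500 bits
H(X,Y) = -[(5/6)·log₂(5/6) + (1/6)·log₂(1/6)]
  = 0.2192 + 0.4308
  = 0.6500 bits

I(X;Y) = H(X) + H(Y) - H(X,Y)
  = 0.6500 + 0.6500 - 0.6500
  = 0.6500 bits

min(H(X), H(Y)) = min(0.6500, 0.6500) = 0.6500 bits
Normalized MI = 0.6500 / 0.6500 = 1.0000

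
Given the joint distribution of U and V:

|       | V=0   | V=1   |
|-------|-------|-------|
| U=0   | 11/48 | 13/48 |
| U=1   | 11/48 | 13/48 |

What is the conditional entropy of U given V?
Marginal P(V) (column sums):
  P(V=0) = 11/48 + 11/48 = 11/24
  P(V=1) = 13/48 + 13/48 = 13/24

H(U|V) = -Σ P(U,V)·log₂ P(U|V), where P(U|V) = P(U,V) / P(V)
  (U=0,V=0): P(U|V) = (11/48)/(11/24) = 1/2;  -(11/48)·log₂(1/2) = 0.2292
  (U=0,V=1): P(U|V) = (13/48)/(13/24) = 1/2;  -(13/48)·log₂(1/2) = 0.2708
  (U=1,V=0): P(U|V) = (11/48)/(11/24) = 1/2;  -(11/48)·log₂(1/2) = 0.2292
  (U=1,V=1): P(U|V) = (13/48)/(13/24) = 1/2;  -(13/48)·log₂(1/2) = 0.2708
H(U|V) = 0.2292 + 0.2708 + 0.2292 + 0.2708
  = 1.0000 bits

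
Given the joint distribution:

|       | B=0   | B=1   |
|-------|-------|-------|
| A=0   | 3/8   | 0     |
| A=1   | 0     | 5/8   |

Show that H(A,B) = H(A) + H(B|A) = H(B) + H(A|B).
Marginal P(A) (row sums):
  P(A=0) = 3/8 + 0 = 3/8
  P(A=1) = 0 + 5/8 = 5/8
Marginal P(B) (column sums):
  P(B=0) = 3/8 + 0 = 3/8
  P(B=1) = 0 + 5/8 = 5/8

Decomposition 1: H(A) + H(B|A)
H(A) = -[(3/8)·log₂(3/8) + (5/8)·log₂(5/8)]
  = 0.5306 + 0.4238
  = 0.9544 bits
H(B|A) = -Σ P(A,B)·log₂ P(B|A), where P(B|A) = P(A,B) / P(A)
  (cells with P(A,B) = 0 contribute 0)
  (A=0,B=0): P(B|A) = (3/8)/(3/8) = 1;  -(3/8)·log₂(1) = 0.0000
  (A=1,B=1): P(B|A) = (5/8)/(5/8) = 1;  -(5/8)·log₂(1) = 0.0000
H(B|A) = 0.0000 + 0.0000
  = 0.0000 bits
H(A) + H(B|A) = 0.9544 + 0.0000 = 0.9544 bits

Decomposition 2: H(B) + H(A|B)
H(B) = -[(3/8)·log₂(3/8) + (5/8)·log₂(5/8)]
  = 0.5306 + 0.4238
  = 0.9544 bits
H(A|B) = -Σ P(A,B)·log₂ P(A|B), where P(A|B) = P(A,B) / P(B)
  (cells with P(A,B) = 0 contribute 0)
  (A=0,B=0): P(A|B) = (3/8)/(3/8) = 1;  -(3/8)·log₂(1) = 0.0000
  (A=1,B=1): P(A|B) = (5/8)/(5/8) = 1;  -(5/8)·log₂(1) = 0.0000
H(A|B) = 0.0000 + 0.0000
  = 0.0000 bits
H(B) + H(A|B) = 0.9544 + 0.0000 = 0.9544 bits

Direct computation of the joint entropy:
H(A,B) = -[(3/8)·log₂(3/8) + (5/8)·log₂(5/8)]
  = 0.5306 + 0.4238
  = 0.9544 bits

All three agree: H(A,B) = 0.9544 bits ✓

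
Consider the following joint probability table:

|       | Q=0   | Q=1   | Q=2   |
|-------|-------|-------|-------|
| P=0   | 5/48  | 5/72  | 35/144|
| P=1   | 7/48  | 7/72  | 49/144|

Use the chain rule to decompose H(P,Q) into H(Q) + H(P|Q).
By the chain rule: H(P,Q) = H(Q) + H(P|Q)

Marginal P(Q) (column sums):
  P(Q=0) = 5/48 + 7/48 = 1/4
  P(Q=1) = 5/72 + 7/72 = 1/6
  P(Q=2) = 35/144 + 49/144 = 7/12
H(Q) = -[(1/4)·log₂(1/4) + (1/6)·log₂(1/6) + (7/12)·log₂(7/12)]
  = 0.5000 + 0.4308 + 0.4536
  = 1.3844 bits
H(P|Q) = -Σ P(P,Q)·log₂ P(P|Q), where P(P|Q) = P(P,Q) / P(Q)
  (P=0,Q=0): P(P|Q) = (5/48)/(1/4) = 5/12;  -(5/48)·log₂(5/12) = 0.1316
  (P=0,Q=1): P(P|Q) = (5/72)/(1/6) = 5/12;  -(5/72)·log₂(5/12) = 0.0877
  (P=0,Q=2): P(P|Q) = (35/144)/(7/12) = 5/12;  -(35/144)·log₂(5/12) = 0.3070
  (P=1,Q=0): P(P|Q) = (7/48)/(1/4) = 7/12;  -(7/48)·log₂(7/12) = 0.1134
  (P=1,Q=1): P(P|Q) = (7/72)/(1/6) = 7/12;  -(7/72)·log₂(7/12) = 0.0756
  (P=1,Q=2): P(P|Q) = (49/144)/(7/12) = 7/12;  -(49/144)·log₂(7/12) = 0.2646
H(P|Q) = 0.1316 + 0.0877 + 0.3070 + 0.1134 + 0.0756 + 0.2646
  = 0.9799 bits

H(P,Q) = H(Q) + H(P|Q) = 1.3844 + 0.9799 = 2.3643 bits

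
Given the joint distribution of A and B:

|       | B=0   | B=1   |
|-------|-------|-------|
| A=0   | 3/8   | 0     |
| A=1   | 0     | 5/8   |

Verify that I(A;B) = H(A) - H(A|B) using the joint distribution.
Left side, from I(A;B) = H(A) + H(B) - H(A,B):
Marginal P(A) (row sums):
  P(A=0) = 3/8 + 0 = 3/8
  P(A=1) = 0 + 5/8 = 5/8
Marginal P(B) (column sums):
  P(B=0) = 3/8 + 0 = 3/8
  P(B=1) = 0 + 5/8 = 5/8

H(A) = -[(3/8)·log₂(3/8) + (5/8)·log₂(5/8)]
  = 0.5306 + 0.4238
  = 0.9544 bits
H(B) = -[(3/8)·log₂(3/8) + (5/8)·log₂(5/8)]
  = 0.5306 + 0.4238
  = 0.9544 bits
H(A,B) = -[(3/8)·log₂(3/8) + (5/8)·log₂(5/8)]
  = 0.5306 + 0.4238
  = 0.9544 bits

I(A;B) = H(A) + H(B) - H(A,B)
  = 0.9544 + 0.9544 - 0.9544
  = 0.9544 bits

Right side, with H(A|B) computed directly from the conditional probabilities:
H(A|B) = -Σ P(A,B)·log₂ P(A|B), where P(A|B) = P(A,B) / P(B)
  (cells with P(A,B) = 0 contribute 0)
  (A=0,B=0): P(A|B) = (3/8)/(3/8) = 1;  -(3/8)·log₂(1) = 0.0000
  (A=1,B=1): P(A|B) = (5/8)/(5/8) = 1;  -(5/8)·log₂(1) = 0.0000
H(A|B) = 0.0000 + 0.0000
  = 0.0000 bits
H(A) - H(A|B) = 0.9544 - 0.0000 = 0.9544 bits

Both sides equal 0.9544 bits, so I(A;B) = H(A) - H(A|B) ✓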